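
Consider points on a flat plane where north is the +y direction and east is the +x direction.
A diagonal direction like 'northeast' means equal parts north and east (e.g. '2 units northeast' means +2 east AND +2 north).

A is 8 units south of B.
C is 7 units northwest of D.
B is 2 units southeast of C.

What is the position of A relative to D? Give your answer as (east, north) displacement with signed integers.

Place D at the origin (east=0, north=0).
  C is 7 units northwest of D: delta (east=-7, north=+7); C at (east=-7, north=7).
  B is 2 units southeast of C: delta (east=+2, north=-2); B at (east=-5, north=5).
  A is 8 units south of B: delta (east=+0, north=-8); A at (east=-5, north=-3).
Therefore A relative to D: (east=-5, north=-3).

Answer: A is at (east=-5, north=-3) relative to D.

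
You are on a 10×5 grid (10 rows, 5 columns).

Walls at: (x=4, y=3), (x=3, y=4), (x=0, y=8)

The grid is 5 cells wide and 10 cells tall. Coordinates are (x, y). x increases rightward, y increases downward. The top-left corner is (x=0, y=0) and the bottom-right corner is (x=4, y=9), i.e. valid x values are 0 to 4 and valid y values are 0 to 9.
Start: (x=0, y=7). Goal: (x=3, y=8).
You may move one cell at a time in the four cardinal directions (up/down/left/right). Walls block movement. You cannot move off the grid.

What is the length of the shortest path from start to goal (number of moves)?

BFS from (x=0, y=7) until reaching (x=3, y=8):
  Distance 0: (x=0, y=7)
  Distance 1: (x=0, y=6), (x=1, y=7)
  Distance 2: (x=0, y=5), (x=1, y=6), (x=2, y=7), (x=1, y=8)
  Distance 3: (x=0, y=4), (x=1, y=5), (x=2, y=6), (x=3, y=7), (x=2, y=8), (x=1, y=9)
  Distance 4: (x=0, y=3), (x=1, y=4), (x=2, y=5), (x=3, y=6), (x=4, y=7), (x=3, y=8), (x=0, y=9), (x=2, y=9)  <- goal reached here
One shortest path (4 moves): (x=0, y=7) -> (x=1, y=7) -> (x=2, y=7) -> (x=3, y=7) -> (x=3, y=8)

Answer: Shortest path length: 4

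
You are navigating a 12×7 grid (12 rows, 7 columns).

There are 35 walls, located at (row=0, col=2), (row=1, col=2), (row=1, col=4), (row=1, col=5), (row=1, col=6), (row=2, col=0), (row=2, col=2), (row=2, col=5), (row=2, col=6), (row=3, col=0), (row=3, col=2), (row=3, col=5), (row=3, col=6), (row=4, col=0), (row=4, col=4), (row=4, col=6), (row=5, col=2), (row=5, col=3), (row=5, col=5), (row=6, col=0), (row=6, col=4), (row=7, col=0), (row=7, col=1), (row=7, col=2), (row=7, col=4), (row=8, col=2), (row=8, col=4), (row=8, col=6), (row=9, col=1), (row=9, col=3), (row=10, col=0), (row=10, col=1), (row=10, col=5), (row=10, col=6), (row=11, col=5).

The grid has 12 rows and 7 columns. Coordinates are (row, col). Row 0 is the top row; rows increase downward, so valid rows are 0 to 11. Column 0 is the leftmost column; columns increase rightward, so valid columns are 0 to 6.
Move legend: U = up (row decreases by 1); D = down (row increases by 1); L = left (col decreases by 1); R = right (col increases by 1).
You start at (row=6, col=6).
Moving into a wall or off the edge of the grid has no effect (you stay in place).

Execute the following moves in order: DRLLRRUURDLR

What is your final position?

Answer: Final position: (row=6, col=6)

Derivation:
Start: (row=6, col=6)
  D (down): (row=6, col=6) -> (row=7, col=6)
  R (right): blocked, stay at (row=7, col=6)
  L (left): (row=7, col=6) -> (row=7, col=5)
  L (left): blocked, stay at (row=7, col=5)
  R (right): (row=7, col=5) -> (row=7, col=6)
  R (right): blocked, stay at (row=7, col=6)
  U (up): (row=7, col=6) -> (row=6, col=6)
  U (up): (row=6, col=6) -> (row=5, col=6)
  R (right): blocked, stay at (row=5, col=6)
  D (down): (row=5, col=6) -> (row=6, col=6)
  L (left): (row=6, col=6) -> (row=6, col=5)
  R (right): (row=6, col=5) -> (row=6, col=6)
Final: (row=6, col=6)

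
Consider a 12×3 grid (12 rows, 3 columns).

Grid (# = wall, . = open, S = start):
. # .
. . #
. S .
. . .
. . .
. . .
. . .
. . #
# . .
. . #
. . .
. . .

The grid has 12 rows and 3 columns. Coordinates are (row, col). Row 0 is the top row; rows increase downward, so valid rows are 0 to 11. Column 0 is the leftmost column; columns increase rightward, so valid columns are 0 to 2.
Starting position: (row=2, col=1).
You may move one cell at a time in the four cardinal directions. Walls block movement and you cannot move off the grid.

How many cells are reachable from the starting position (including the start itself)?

Answer: Reachable cells: 30

Derivation:
BFS flood-fill from (row=2, col=1):
  Distance 0: (row=2, col=1)
  Distance 1: (row=1, col=1), (row=2, col=0), (row=2, col=2), (row=3, col=1)
  Distance 2: (row=1, col=0), (row=3, col=0), (row=3, col=2), (row=4, col=1)
  Distance 3: (row=0, col=0), (row=4, col=0), (row=4, col=2), (row=5, col=1)
  Distance 4: (row=5, col=0), (row=5, col=2), (row=6, col=1)
  Distance 5: (row=6, col=0), (row=6, col=2), (row=7, col=1)
  Distance 6: (row=7, col=0), (row=8, col=1)
  Distance 7: (row=8, col=2), (row=9, col=1)
  Distance 8: (row=9, col=0), (row=10, col=1)
  Distance 9: (row=10, col=0), (row=10, col=2), (row=11, col=1)
  Distance 10: (row=11, col=0), (row=11, col=2)
Total reachable: 30 (grid has 31 open cells total)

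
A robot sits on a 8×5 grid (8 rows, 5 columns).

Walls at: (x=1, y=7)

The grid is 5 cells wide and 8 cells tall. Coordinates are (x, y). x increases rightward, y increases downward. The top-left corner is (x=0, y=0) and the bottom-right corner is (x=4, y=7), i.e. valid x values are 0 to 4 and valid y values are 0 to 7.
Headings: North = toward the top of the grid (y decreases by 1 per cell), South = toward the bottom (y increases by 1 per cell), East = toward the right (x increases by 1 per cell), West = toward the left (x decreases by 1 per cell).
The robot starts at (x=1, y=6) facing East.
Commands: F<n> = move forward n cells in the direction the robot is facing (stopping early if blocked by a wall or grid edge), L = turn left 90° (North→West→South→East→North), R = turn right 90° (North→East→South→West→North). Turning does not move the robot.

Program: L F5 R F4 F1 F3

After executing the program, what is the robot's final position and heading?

Start: (x=1, y=6), facing East
  L: turn left, now facing North
  F5: move forward 5, now at (x=1, y=1)
  R: turn right, now facing East
  F4: move forward 3/4 (blocked), now at (x=4, y=1)
  F1: move forward 0/1 (blocked), now at (x=4, y=1)
  F3: move forward 0/3 (blocked), now at (x=4, y=1)
Final: (x=4, y=1), facing East

Answer: Final position: (x=4, y=1), facing East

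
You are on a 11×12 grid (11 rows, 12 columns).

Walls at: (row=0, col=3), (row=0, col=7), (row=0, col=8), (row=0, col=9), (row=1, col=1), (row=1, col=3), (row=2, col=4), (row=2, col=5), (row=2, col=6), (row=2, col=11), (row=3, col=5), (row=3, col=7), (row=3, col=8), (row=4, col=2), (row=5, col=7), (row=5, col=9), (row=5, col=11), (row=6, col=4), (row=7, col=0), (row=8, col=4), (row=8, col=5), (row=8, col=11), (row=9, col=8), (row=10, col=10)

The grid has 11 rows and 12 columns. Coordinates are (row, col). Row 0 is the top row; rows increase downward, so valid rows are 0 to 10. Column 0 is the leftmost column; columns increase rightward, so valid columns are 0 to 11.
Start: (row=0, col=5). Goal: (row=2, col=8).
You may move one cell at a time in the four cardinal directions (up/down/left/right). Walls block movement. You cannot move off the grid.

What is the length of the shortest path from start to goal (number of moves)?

Answer: Shortest path length: 5

Derivation:
BFS from (row=0, col=5) until reaching (row=2, col=8):
  Distance 0: (row=0, col=5)
  Distance 1: (row=0, col=4), (row=0, col=6), (row=1, col=5)
  Distance 2: (row=1, col=4), (row=1, col=6)
  Distance 3: (row=1, col=7)
  Distance 4: (row=1, col=8), (row=2, col=7)
  Distance 5: (row=1, col=9), (row=2, col=8)  <- goal reached here
One shortest path (5 moves): (row=0, col=5) -> (row=0, col=6) -> (row=1, col=6) -> (row=1, col=7) -> (row=1, col=8) -> (row=2, col=8)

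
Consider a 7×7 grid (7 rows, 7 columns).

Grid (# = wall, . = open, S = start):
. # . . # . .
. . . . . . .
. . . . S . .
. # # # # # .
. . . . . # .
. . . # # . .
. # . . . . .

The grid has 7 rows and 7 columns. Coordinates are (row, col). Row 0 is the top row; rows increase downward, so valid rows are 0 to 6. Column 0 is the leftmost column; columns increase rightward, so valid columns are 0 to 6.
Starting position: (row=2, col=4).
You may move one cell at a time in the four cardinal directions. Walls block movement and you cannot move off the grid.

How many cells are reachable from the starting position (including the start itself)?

BFS flood-fill from (row=2, col=4):
  Distance 0: (row=2, col=4)
  Distance 1: (row=1, col=4), (row=2, col=3), (row=2, col=5)
  Distance 2: (row=1, col=3), (row=1, col=5), (row=2, col=2), (row=2, col=6)
  Distance 3: (row=0, col=3), (row=0, col=5), (row=1, col=2), (row=1, col=6), (row=2, col=1), (row=3, col=6)
  Distance 4: (row=0, col=2), (row=0, col=6), (row=1, col=1), (row=2, col=0), (row=4, col=6)
  Distance 5: (row=1, col=0), (row=3, col=0), (row=5, col=6)
  Distance 6: (row=0, col=0), (row=4, col=0), (row=5, col=5), (row=6, col=6)
  Distance 7: (row=4, col=1), (row=5, col=0), (row=6, col=5)
  Distance 8: (row=4, col=2), (row=5, col=1), (row=6, col=0), (row=6, col=4)
  Distance 9: (row=4, col=3), (row=5, col=2), (row=6, col=3)
  Distance 10: (row=4, col=4), (row=6, col=2)
Total reachable: 38 (grid has 38 open cells total)

Answer: Reachable cells: 38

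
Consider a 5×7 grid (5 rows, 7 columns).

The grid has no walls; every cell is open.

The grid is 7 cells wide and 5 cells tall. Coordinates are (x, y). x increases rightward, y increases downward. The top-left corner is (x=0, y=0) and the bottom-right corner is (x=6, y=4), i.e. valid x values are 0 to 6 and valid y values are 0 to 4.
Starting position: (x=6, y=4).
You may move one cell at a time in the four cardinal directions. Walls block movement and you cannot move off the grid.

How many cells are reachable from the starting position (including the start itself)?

BFS flood-fill from (x=6, y=4):
  Distance 0: (x=6, y=4)
  Distance 1: (x=6, y=3), (x=5, y=4)
  Distance 2: (x=6, y=2), (x=5, y=3), (x=4, y=4)
  Distance 3: (x=6, y=1), (x=5, y=2), (x=4, y=3), (x=3, y=4)
  Distance 4: (x=6, y=0), (x=5, y=1), (x=4, y=2), (x=3, y=3), (x=2, y=4)
  Distance 5: (x=5, y=0), (x=4, y=1), (x=3, y=2), (x=2, y=3), (x=1, y=4)
  Distance 6: (x=4, y=0), (x=3, y=1), (x=2, y=2), (x=1, y=3), (x=0, y=4)
  Distance 7: (x=3, y=0), (x=2, y=1), (x=1, y=2), (x=0, y=3)
  Distance 8: (x=2, y=0), (x=1, y=1), (x=0, y=2)
  Distance 9: (x=1, y=0), (x=0, y=1)
  Distance 10: (x=0, y=0)
Total reachable: 35 (grid has 35 open cells total)

Answer: Reachable cells: 35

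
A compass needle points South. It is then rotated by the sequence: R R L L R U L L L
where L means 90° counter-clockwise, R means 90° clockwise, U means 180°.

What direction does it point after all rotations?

Answer: Final heading: South

Derivation:
Start: South
  R (right (90° clockwise)) -> West
  R (right (90° clockwise)) -> North
  L (left (90° counter-clockwise)) -> West
  L (left (90° counter-clockwise)) -> South
  R (right (90° clockwise)) -> West
  U (U-turn (180°)) -> East
  L (left (90° counter-clockwise)) -> North
  L (left (90° counter-clockwise)) -> West
  L (left (90° counter-clockwise)) -> South
Final: South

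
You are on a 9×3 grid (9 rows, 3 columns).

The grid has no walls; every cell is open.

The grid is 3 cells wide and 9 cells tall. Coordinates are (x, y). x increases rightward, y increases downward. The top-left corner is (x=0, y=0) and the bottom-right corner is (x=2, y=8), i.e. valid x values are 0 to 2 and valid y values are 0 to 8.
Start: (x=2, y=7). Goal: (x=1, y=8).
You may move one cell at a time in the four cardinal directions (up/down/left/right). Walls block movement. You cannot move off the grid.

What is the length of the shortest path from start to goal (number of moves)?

Answer: Shortest path length: 2

Derivation:
BFS from (x=2, y=7) until reaching (x=1, y=8):
  Distance 0: (x=2, y=7)
  Distance 1: (x=2, y=6), (x=1, y=7), (x=2, y=8)
  Distance 2: (x=2, y=5), (x=1, y=6), (x=0, y=7), (x=1, y=8)  <- goal reached here
One shortest path (2 moves): (x=2, y=7) -> (x=1, y=7) -> (x=1, y=8)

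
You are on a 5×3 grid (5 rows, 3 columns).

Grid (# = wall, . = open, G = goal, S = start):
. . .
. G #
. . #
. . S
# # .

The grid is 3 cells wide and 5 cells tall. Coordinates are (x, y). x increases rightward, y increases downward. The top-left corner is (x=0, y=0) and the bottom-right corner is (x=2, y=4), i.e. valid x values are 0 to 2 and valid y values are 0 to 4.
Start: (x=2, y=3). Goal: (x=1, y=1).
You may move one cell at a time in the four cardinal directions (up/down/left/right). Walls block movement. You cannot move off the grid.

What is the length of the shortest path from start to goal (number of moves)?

Answer: Shortest path length: 3

Derivation:
BFS from (x=2, y=3) until reaching (x=1, y=1):
  Distance 0: (x=2, y=3)
  Distance 1: (x=1, y=3), (x=2, y=4)
  Distance 2: (x=1, y=2), (x=0, y=3)
  Distance 3: (x=1, y=1), (x=0, y=2)  <- goal reached here
One shortest path (3 moves): (x=2, y=3) -> (x=1, y=3) -> (x=1, y=2) -> (x=1, y=1)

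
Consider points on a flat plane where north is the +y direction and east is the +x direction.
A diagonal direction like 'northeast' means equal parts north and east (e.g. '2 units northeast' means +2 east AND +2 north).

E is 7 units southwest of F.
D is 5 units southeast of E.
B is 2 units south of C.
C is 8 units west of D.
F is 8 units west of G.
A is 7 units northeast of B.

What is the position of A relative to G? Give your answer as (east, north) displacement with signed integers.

Answer: A is at (east=-11, north=-7) relative to G.

Derivation:
Place G at the origin (east=0, north=0).
  F is 8 units west of G: delta (east=-8, north=+0); F at (east=-8, north=0).
  E is 7 units southwest of F: delta (east=-7, north=-7); E at (east=-15, north=-7).
  D is 5 units southeast of E: delta (east=+5, north=-5); D at (east=-10, north=-12).
  C is 8 units west of D: delta (east=-8, north=+0); C at (east=-18, north=-12).
  B is 2 units south of C: delta (east=+0, north=-2); B at (east=-18, north=-14).
  A is 7 units northeast of B: delta (east=+7, north=+7); A at (east=-11, north=-7).
Therefore A relative to G: (east=-11, north=-7).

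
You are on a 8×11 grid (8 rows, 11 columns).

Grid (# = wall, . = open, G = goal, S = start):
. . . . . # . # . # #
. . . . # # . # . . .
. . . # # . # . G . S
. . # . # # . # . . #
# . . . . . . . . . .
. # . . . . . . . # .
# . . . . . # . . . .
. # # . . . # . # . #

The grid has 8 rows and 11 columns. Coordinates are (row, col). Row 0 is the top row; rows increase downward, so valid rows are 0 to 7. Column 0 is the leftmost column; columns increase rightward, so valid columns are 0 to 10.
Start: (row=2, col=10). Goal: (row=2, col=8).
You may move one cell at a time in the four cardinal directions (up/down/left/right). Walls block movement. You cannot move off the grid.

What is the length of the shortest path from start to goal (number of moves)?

BFS from (row=2, col=10) until reaching (row=2, col=8):
  Distance 0: (row=2, col=10)
  Distance 1: (row=1, col=10), (row=2, col=9)
  Distance 2: (row=1, col=9), (row=2, col=8), (row=3, col=9)  <- goal reached here
One shortest path (2 moves): (row=2, col=10) -> (row=2, col=9) -> (row=2, col=8)

Answer: Shortest path length: 2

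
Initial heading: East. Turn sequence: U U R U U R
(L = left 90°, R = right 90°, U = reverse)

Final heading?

Start: East
  U (U-turn (180°)) -> West
  U (U-turn (180°)) -> East
  R (right (90° clockwise)) -> South
  U (U-turn (180°)) -> North
  U (U-turn (180°)) -> South
  R (right (90° clockwise)) -> West
Final: West

Answer: Final heading: West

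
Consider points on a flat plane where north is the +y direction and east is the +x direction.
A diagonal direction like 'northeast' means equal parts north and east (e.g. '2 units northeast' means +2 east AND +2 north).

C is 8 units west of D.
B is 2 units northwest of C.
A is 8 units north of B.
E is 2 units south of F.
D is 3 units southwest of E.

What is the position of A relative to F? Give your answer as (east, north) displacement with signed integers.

Place F at the origin (east=0, north=0).
  E is 2 units south of F: delta (east=+0, north=-2); E at (east=0, north=-2).
  D is 3 units southwest of E: delta (east=-3, north=-3); D at (east=-3, north=-5).
  C is 8 units west of D: delta (east=-8, north=+0); C at (east=-11, north=-5).
  B is 2 units northwest of C: delta (east=-2, north=+2); B at (east=-13, north=-3).
  A is 8 units north of B: delta (east=+0, north=+8); A at (east=-13, north=5).
Therefore A relative to F: (east=-13, north=5).

Answer: A is at (east=-13, north=5) relative to F.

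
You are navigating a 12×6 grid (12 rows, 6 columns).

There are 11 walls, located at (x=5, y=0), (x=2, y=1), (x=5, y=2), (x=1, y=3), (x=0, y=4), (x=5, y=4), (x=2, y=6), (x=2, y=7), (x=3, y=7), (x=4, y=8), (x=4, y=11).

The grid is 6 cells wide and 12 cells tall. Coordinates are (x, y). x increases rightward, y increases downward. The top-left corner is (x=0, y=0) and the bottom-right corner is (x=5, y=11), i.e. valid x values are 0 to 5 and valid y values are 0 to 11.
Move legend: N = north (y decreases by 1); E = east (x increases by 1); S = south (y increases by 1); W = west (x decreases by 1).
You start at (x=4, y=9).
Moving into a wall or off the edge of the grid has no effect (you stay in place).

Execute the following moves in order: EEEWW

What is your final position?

Answer: Final position: (x=3, y=9)

Derivation:
Start: (x=4, y=9)
  E (east): (x=4, y=9) -> (x=5, y=9)
  E (east): blocked, stay at (x=5, y=9)
  E (east): blocked, stay at (x=5, y=9)
  W (west): (x=5, y=9) -> (x=4, y=9)
  W (west): (x=4, y=9) -> (x=3, y=9)
Final: (x=3, y=9)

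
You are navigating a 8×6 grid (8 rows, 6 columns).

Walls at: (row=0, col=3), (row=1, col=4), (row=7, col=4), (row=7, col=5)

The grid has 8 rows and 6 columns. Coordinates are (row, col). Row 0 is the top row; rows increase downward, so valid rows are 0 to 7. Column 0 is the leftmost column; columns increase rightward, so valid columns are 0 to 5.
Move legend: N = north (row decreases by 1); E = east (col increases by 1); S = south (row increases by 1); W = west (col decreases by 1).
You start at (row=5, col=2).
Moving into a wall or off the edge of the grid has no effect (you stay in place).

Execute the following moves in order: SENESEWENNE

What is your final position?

Start: (row=5, col=2)
  S (south): (row=5, col=2) -> (row=6, col=2)
  E (east): (row=6, col=2) -> (row=6, col=3)
  N (north): (row=6, col=3) -> (row=5, col=3)
  E (east): (row=5, col=3) -> (row=5, col=4)
  S (south): (row=5, col=4) -> (row=6, col=4)
  E (east): (row=6, col=4) -> (row=6, col=5)
  W (west): (row=6, col=5) -> (row=6, col=4)
  E (east): (row=6, col=4) -> (row=6, col=5)
  N (north): (row=6, col=5) -> (row=5, col=5)
  N (north): (row=5, col=5) -> (row=4, col=5)
  E (east): blocked, stay at (row=4, col=5)
Final: (row=4, col=5)

Answer: Final position: (row=4, col=5)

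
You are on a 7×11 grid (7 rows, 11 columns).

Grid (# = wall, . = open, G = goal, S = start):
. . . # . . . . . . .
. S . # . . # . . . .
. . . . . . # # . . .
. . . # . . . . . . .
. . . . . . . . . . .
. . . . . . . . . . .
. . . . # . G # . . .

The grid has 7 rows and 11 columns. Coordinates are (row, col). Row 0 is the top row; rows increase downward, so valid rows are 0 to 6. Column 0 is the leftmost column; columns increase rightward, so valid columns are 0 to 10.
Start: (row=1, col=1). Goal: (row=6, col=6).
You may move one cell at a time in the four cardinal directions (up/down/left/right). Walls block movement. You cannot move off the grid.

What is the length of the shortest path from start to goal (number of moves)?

Answer: Shortest path length: 10

Derivation:
BFS from (row=1, col=1) until reaching (row=6, col=6):
  Distance 0: (row=1, col=1)
  Distance 1: (row=0, col=1), (row=1, col=0), (row=1, col=2), (row=2, col=1)
  Distance 2: (row=0, col=0), (row=0, col=2), (row=2, col=0), (row=2, col=2), (row=3, col=1)
  Distance 3: (row=2, col=3), (row=3, col=0), (row=3, col=2), (row=4, col=1)
  Distance 4: (row=2, col=4), (row=4, col=0), (row=4, col=2), (row=5, col=1)
  Distance 5: (row=1, col=4), (row=2, col=5), (row=3, col=4), (row=4, col=3), (row=5, col=0), (row=5, col=2), (row=6, col=1)
  Distance 6: (row=0, col=4), (row=1, col=5), (row=3, col=5), (row=4, col=4), (row=5, col=3), (row=6, col=0), (row=6, col=2)
  Distance 7: (row=0, col=5), (row=3, col=6), (row=4, col=5), (row=5, col=4), (row=6, col=3)
  Distance 8: (row=0, col=6), (row=3, col=7), (row=4, col=6), (row=5, col=5)
  Distance 9: (row=0, col=7), (row=3, col=8), (row=4, col=7), (row=5, col=6), (row=6, col=5)
  Distance 10: (row=0, col=8), (row=1, col=7), (row=2, col=8), (row=3, col=9), (row=4, col=8), (row=5, col=7), (row=6, col=6)  <- goal reached here
One shortest path (10 moves): (row=1, col=1) -> (row=1, col=2) -> (row=2, col=2) -> (row=2, col=3) -> (row=2, col=4) -> (row=2, col=5) -> (row=3, col=5) -> (row=3, col=6) -> (row=4, col=6) -> (row=5, col=6) -> (row=6, col=6)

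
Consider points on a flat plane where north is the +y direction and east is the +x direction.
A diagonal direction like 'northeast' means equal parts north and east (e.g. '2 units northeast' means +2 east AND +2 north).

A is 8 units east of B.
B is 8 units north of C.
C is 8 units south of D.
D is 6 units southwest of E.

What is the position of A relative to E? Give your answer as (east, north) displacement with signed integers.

Place E at the origin (east=0, north=0).
  D is 6 units southwest of E: delta (east=-6, north=-6); D at (east=-6, north=-6).
  C is 8 units south of D: delta (east=+0, north=-8); C at (east=-6, north=-14).
  B is 8 units north of C: delta (east=+0, north=+8); B at (east=-6, north=-6).
  A is 8 units east of B: delta (east=+8, north=+0); A at (east=2, north=-6).
Therefore A relative to E: (east=2, north=-6).

Answer: A is at (east=2, north=-6) relative to E.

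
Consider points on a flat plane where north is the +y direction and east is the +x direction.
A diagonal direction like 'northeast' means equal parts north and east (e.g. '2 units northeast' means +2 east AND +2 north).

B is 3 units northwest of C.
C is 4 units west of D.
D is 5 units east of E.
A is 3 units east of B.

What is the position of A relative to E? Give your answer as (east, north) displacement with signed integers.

Answer: A is at (east=1, north=3) relative to E.

Derivation:
Place E at the origin (east=0, north=0).
  D is 5 units east of E: delta (east=+5, north=+0); D at (east=5, north=0).
  C is 4 units west of D: delta (east=-4, north=+0); C at (east=1, north=0).
  B is 3 units northwest of C: delta (east=-3, north=+3); B at (east=-2, north=3).
  A is 3 units east of B: delta (east=+3, north=+0); A at (east=1, north=3).
Therefore A relative to E: (east=1, north=3).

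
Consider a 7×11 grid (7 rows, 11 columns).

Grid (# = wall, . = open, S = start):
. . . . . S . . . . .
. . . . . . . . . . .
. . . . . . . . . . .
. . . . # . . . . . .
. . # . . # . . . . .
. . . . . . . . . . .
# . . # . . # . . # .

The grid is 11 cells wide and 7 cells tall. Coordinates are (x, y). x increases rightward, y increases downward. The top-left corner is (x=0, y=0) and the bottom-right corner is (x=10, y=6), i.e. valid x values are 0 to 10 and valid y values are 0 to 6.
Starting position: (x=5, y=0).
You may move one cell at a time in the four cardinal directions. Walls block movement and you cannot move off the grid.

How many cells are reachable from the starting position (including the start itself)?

BFS flood-fill from (x=5, y=0):
  Distance 0: (x=5, y=0)
  Distance 1: (x=4, y=0), (x=6, y=0), (x=5, y=1)
  Distance 2: (x=3, y=0), (x=7, y=0), (x=4, y=1), (x=6, y=1), (x=5, y=2)
  Distance 3: (x=2, y=0), (x=8, y=0), (x=3, y=1), (x=7, y=1), (x=4, y=2), (x=6, y=2), (x=5, y=3)
  Distance 4: (x=1, y=0), (x=9, y=0), (x=2, y=1), (x=8, y=1), (x=3, y=2), (x=7, y=2), (x=6, y=3)
  Distance 5: (x=0, y=0), (x=10, y=0), (x=1, y=1), (x=9, y=1), (x=2, y=2), (x=8, y=2), (x=3, y=3), (x=7, y=3), (x=6, y=4)
  Distance 6: (x=0, y=1), (x=10, y=1), (x=1, y=2), (x=9, y=2), (x=2, y=3), (x=8, y=3), (x=3, y=4), (x=7, y=4), (x=6, y=5)
  Distance 7: (x=0, y=2), (x=10, y=2), (x=1, y=3), (x=9, y=3), (x=4, y=4), (x=8, y=4), (x=3, y=5), (x=5, y=5), (x=7, y=5)
  Distance 8: (x=0, y=3), (x=10, y=3), (x=1, y=4), (x=9, y=4), (x=2, y=5), (x=4, y=5), (x=8, y=5), (x=5, y=6), (x=7, y=6)
  Distance 9: (x=0, y=4), (x=10, y=4), (x=1, y=5), (x=9, y=5), (x=2, y=6), (x=4, y=6), (x=8, y=6)
  Distance 10: (x=0, y=5), (x=10, y=5), (x=1, y=6)
  Distance 11: (x=10, y=6)
Total reachable: 70 (grid has 70 open cells total)

Answer: Reachable cells: 70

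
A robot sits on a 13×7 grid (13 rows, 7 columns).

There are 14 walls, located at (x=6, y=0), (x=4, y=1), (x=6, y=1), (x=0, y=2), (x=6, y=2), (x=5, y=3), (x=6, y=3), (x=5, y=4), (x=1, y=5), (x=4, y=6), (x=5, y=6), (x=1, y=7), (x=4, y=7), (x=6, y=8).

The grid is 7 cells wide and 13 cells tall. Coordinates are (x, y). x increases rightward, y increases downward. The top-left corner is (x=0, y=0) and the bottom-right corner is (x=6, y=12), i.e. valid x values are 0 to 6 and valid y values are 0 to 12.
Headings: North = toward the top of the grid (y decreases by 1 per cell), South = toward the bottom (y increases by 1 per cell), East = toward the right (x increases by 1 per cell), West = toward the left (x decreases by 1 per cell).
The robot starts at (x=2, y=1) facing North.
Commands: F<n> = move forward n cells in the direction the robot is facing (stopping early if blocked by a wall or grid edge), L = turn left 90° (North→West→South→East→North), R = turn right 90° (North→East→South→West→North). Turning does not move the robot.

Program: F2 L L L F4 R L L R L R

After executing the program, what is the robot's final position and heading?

Answer: Final position: (x=5, y=0), facing East

Derivation:
Start: (x=2, y=1), facing North
  F2: move forward 1/2 (blocked), now at (x=2, y=0)
  L: turn left, now facing West
  L: turn left, now facing South
  L: turn left, now facing East
  F4: move forward 3/4 (blocked), now at (x=5, y=0)
  R: turn right, now facing South
  L: turn left, now facing East
  L: turn left, now facing North
  R: turn right, now facing East
  L: turn left, now facing North
  R: turn right, now facing East
Final: (x=5, y=0), facing East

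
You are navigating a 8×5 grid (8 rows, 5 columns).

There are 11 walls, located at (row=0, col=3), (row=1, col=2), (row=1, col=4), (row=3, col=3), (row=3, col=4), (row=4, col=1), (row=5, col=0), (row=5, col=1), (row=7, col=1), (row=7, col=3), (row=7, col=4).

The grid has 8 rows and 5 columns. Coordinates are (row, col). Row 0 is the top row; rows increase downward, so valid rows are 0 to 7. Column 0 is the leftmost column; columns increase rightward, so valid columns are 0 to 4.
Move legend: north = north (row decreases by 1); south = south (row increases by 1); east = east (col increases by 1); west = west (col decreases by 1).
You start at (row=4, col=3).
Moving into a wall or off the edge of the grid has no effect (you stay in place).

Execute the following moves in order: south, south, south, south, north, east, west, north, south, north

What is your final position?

Start: (row=4, col=3)
  south (south): (row=4, col=3) -> (row=5, col=3)
  south (south): (row=5, col=3) -> (row=6, col=3)
  south (south): blocked, stay at (row=6, col=3)
  south (south): blocked, stay at (row=6, col=3)
  north (north): (row=6, col=3) -> (row=5, col=3)
  east (east): (row=5, col=3) -> (row=5, col=4)
  west (west): (row=5, col=4) -> (row=5, col=3)
  north (north): (row=5, col=3) -> (row=4, col=3)
  south (south): (row=4, col=3) -> (row=5, col=3)
  north (north): (row=5, col=3) -> (row=4, col=3)
Final: (row=4, col=3)

Answer: Final position: (row=4, col=3)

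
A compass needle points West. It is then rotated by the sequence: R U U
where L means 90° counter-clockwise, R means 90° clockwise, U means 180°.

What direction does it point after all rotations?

Answer: Final heading: North

Derivation:
Start: West
  R (right (90° clockwise)) -> North
  U (U-turn (180°)) -> South
  U (U-turn (180°)) -> North
Final: North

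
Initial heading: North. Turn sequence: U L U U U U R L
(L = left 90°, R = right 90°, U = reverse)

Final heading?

Start: North
  U (U-turn (180°)) -> South
  L (left (90° counter-clockwise)) -> East
  U (U-turn (180°)) -> West
  U (U-turn (180°)) -> East
  U (U-turn (180°)) -> West
  U (U-turn (180°)) -> East
  R (right (90° clockwise)) -> South
  L (left (90° counter-clockwise)) -> East
Final: East

Answer: Final heading: East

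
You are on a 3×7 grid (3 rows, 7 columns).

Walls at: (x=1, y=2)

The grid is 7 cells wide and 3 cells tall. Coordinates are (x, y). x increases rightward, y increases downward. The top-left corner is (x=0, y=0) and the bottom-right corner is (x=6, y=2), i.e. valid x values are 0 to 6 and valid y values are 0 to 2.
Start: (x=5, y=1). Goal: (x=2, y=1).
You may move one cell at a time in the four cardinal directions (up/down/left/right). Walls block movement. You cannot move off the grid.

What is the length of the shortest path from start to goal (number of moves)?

BFS from (x=5, y=1) until reaching (x=2, y=1):
  Distance 0: (x=5, y=1)
  Distance 1: (x=5, y=0), (x=4, y=1), (x=6, y=1), (x=5, y=2)
  Distance 2: (x=4, y=0), (x=6, y=0), (x=3, y=1), (x=4, y=2), (x=6, y=2)
  Distance 3: (x=3, y=0), (x=2, y=1), (x=3, y=2)  <- goal reached here
One shortest path (3 moves): (x=5, y=1) -> (x=4, y=1) -> (x=3, y=1) -> (x=2, y=1)

Answer: Shortest path length: 3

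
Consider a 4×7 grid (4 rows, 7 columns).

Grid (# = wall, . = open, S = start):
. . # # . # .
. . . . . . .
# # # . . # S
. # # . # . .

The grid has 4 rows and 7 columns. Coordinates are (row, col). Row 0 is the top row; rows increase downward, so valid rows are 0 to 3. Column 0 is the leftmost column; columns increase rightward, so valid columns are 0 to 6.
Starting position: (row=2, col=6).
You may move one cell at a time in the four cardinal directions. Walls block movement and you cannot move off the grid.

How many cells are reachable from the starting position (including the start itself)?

Answer: Reachable cells: 17

Derivation:
BFS flood-fill from (row=2, col=6):
  Distance 0: (row=2, col=6)
  Distance 1: (row=1, col=6), (row=3, col=6)
  Distance 2: (row=0, col=6), (row=1, col=5), (row=3, col=5)
  Distance 3: (row=1, col=4)
  Distance 4: (row=0, col=4), (row=1, col=3), (row=2, col=4)
  Distance 5: (row=1, col=2), (row=2, col=3)
  Distance 6: (row=1, col=1), (row=3, col=3)
  Distance 7: (row=0, col=1), (row=1, col=0)
  Distance 8: (row=0, col=0)
Total reachable: 17 (grid has 18 open cells total)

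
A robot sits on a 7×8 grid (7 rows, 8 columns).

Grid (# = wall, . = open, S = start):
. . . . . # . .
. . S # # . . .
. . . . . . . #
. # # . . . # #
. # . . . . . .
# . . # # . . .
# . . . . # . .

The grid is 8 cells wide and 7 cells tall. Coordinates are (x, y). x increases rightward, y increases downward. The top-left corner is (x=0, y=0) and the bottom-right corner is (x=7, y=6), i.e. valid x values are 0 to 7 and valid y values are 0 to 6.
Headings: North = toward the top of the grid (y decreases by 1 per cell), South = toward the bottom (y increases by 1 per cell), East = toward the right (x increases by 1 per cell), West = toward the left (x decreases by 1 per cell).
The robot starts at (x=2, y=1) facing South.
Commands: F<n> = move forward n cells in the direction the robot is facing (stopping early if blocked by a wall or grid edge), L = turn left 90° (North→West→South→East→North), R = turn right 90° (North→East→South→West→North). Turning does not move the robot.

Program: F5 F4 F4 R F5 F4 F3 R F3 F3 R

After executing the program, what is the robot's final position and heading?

Answer: Final position: (x=0, y=0), facing East

Derivation:
Start: (x=2, y=1), facing South
  F5: move forward 1/5 (blocked), now at (x=2, y=2)
  F4: move forward 0/4 (blocked), now at (x=2, y=2)
  F4: move forward 0/4 (blocked), now at (x=2, y=2)
  R: turn right, now facing West
  F5: move forward 2/5 (blocked), now at (x=0, y=2)
  F4: move forward 0/4 (blocked), now at (x=0, y=2)
  F3: move forward 0/3 (blocked), now at (x=0, y=2)
  R: turn right, now facing North
  F3: move forward 2/3 (blocked), now at (x=0, y=0)
  F3: move forward 0/3 (blocked), now at (x=0, y=0)
  R: turn right, now facing East
Final: (x=0, y=0), facing East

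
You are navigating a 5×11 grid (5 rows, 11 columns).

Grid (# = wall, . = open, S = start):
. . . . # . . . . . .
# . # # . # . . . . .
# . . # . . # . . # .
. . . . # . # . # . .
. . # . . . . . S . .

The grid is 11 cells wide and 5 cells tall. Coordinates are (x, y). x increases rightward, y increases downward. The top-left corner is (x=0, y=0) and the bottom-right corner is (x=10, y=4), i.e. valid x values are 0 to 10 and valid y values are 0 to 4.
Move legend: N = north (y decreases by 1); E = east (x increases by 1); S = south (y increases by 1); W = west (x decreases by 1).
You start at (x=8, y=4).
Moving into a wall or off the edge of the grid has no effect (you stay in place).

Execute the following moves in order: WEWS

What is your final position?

Answer: Final position: (x=7, y=4)

Derivation:
Start: (x=8, y=4)
  W (west): (x=8, y=4) -> (x=7, y=4)
  E (east): (x=7, y=4) -> (x=8, y=4)
  W (west): (x=8, y=4) -> (x=7, y=4)
  S (south): blocked, stay at (x=7, y=4)
Final: (x=7, y=4)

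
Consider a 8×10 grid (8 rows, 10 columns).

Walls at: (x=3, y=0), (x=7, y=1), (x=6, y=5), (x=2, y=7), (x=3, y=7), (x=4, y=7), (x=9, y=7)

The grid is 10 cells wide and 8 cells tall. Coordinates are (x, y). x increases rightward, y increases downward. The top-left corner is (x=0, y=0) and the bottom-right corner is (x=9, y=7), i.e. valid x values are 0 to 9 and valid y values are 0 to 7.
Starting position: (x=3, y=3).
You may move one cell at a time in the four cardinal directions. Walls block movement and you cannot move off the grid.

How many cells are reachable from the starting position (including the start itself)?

Answer: Reachable cells: 73

Derivation:
BFS flood-fill from (x=3, y=3):
  Distance 0: (x=3, y=3)
  Distance 1: (x=3, y=2), (x=2, y=3), (x=4, y=3), (x=3, y=4)
  Distance 2: (x=3, y=1), (x=2, y=2), (x=4, y=2), (x=1, y=3), (x=5, y=3), (x=2, y=4), (x=4, y=4), (x=3, y=5)
  Distance 3: (x=2, y=1), (x=4, y=1), (x=1, y=2), (x=5, y=2), (x=0, y=3), (x=6, y=3), (x=1, y=4), (x=5, y=4), (x=2, y=5), (x=4, y=5), (x=3, y=6)
  Distance 4: (x=2, y=0), (x=4, y=0), (x=1, y=1), (x=5, y=1), (x=0, y=2), (x=6, y=2), (x=7, y=3), (x=0, y=4), (x=6, y=4), (x=1, y=5), (x=5, y=5), (x=2, y=6), (x=4, y=6)
  Distance 5: (x=1, y=0), (x=5, y=0), (x=0, y=1), (x=6, y=1), (x=7, y=2), (x=8, y=3), (x=7, y=4), (x=0, y=5), (x=1, y=6), (x=5, y=6)
  Distance 6: (x=0, y=0), (x=6, y=0), (x=8, y=2), (x=9, y=3), (x=8, y=4), (x=7, y=5), (x=0, y=6), (x=6, y=6), (x=1, y=7), (x=5, y=7)
  Distance 7: (x=7, y=0), (x=8, y=1), (x=9, y=2), (x=9, y=4), (x=8, y=5), (x=7, y=6), (x=0, y=7), (x=6, y=7)
  Distance 8: (x=8, y=0), (x=9, y=1), (x=9, y=5), (x=8, y=6), (x=7, y=7)
  Distance 9: (x=9, y=0), (x=9, y=6), (x=8, y=7)
Total reachable: 73 (grid has 73 open cells total)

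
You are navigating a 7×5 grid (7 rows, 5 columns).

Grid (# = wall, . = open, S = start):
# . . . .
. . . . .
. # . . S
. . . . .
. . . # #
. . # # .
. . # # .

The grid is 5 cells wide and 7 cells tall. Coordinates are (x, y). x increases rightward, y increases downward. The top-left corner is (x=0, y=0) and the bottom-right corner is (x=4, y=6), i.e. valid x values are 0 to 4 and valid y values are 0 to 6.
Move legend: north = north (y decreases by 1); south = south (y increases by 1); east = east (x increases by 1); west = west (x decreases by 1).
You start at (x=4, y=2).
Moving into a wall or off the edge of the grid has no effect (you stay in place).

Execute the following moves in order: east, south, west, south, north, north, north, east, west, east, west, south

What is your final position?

Start: (x=4, y=2)
  east (east): blocked, stay at (x=4, y=2)
  south (south): (x=4, y=2) -> (x=4, y=3)
  west (west): (x=4, y=3) -> (x=3, y=3)
  south (south): blocked, stay at (x=3, y=3)
  north (north): (x=3, y=3) -> (x=3, y=2)
  north (north): (x=3, y=2) -> (x=3, y=1)
  north (north): (x=3, y=1) -> (x=3, y=0)
  east (east): (x=3, y=0) -> (x=4, y=0)
  west (west): (x=4, y=0) -> (x=3, y=0)
  east (east): (x=3, y=0) -> (x=4, y=0)
  west (west): (x=4, y=0) -> (x=3, y=0)
  south (south): (x=3, y=0) -> (x=3, y=1)
Final: (x=3, y=1)

Answer: Final position: (x=3, y=1)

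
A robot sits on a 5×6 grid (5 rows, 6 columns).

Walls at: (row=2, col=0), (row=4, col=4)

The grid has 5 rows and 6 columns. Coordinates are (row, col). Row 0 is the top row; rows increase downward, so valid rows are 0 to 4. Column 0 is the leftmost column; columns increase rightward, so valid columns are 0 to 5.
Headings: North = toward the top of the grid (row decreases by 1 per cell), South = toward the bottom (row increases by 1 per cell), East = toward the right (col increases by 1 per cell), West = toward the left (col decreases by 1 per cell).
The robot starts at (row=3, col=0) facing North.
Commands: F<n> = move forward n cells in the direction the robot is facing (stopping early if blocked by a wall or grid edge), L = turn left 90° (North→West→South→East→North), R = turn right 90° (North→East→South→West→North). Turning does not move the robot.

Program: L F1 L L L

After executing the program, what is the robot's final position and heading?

Start: (row=3, col=0), facing North
  L: turn left, now facing West
  F1: move forward 0/1 (blocked), now at (row=3, col=0)
  L: turn left, now facing South
  L: turn left, now facing East
  L: turn left, now facing North
Final: (row=3, col=0), facing North

Answer: Final position: (row=3, col=0), facing North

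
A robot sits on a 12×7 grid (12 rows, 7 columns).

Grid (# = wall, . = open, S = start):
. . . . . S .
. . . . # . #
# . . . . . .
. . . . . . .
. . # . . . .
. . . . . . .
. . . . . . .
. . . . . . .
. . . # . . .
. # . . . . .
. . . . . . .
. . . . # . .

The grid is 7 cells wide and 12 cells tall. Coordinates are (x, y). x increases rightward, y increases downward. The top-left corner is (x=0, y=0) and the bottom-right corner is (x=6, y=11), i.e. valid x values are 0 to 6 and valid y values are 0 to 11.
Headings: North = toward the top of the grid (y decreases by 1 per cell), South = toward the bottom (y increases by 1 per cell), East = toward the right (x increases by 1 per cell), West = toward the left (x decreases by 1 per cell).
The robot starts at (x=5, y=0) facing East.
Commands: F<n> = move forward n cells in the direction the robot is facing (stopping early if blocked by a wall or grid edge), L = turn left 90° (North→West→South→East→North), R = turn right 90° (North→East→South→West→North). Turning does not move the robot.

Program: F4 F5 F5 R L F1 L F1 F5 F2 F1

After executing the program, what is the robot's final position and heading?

Answer: Final position: (x=6, y=0), facing North

Derivation:
Start: (x=5, y=0), facing East
  F4: move forward 1/4 (blocked), now at (x=6, y=0)
  F5: move forward 0/5 (blocked), now at (x=6, y=0)
  F5: move forward 0/5 (blocked), now at (x=6, y=0)
  R: turn right, now facing South
  L: turn left, now facing East
  F1: move forward 0/1 (blocked), now at (x=6, y=0)
  L: turn left, now facing North
  F1: move forward 0/1 (blocked), now at (x=6, y=0)
  F5: move forward 0/5 (blocked), now at (x=6, y=0)
  F2: move forward 0/2 (blocked), now at (x=6, y=0)
  F1: move forward 0/1 (blocked), now at (x=6, y=0)
Final: (x=6, y=0), facing North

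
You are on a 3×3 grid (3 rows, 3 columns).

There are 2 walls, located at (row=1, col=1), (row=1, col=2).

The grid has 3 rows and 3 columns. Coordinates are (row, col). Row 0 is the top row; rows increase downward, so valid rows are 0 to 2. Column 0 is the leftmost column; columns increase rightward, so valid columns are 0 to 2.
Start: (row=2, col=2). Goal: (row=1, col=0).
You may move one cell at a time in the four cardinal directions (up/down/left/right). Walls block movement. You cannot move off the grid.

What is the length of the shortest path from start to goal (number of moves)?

BFS from (row=2, col=2) until reaching (row=1, col=0):
  Distance 0: (row=2, col=2)
  Distance 1: (row=2, col=1)
  Distance 2: (row=2, col=0)
  Distance 3: (row=1, col=0)  <- goal reached here
One shortest path (3 moves): (row=2, col=2) -> (row=2, col=1) -> (row=2, col=0) -> (row=1, col=0)

Answer: Shortest path length: 3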